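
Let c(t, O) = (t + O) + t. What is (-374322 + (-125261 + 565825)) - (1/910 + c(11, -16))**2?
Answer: 54825177679/828100 ≈ 66206.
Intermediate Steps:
c(t, O) = O + 2*t (c(t, O) = (O + t) + t = O + 2*t)
(-374322 + (-125261 + 565825)) - (1/910 + c(11, -16))**2 = (-374322 + (-125261 + 565825)) - (1/910 + (-16 + 2*11))**2 = (-374322 + 440564) - (1/910 + (-16 + 22))**2 = 66242 - (1/910 + 6)**2 = 66242 - (5461/910)**2 = 66242 - 1*29822521/828100 = 66242 - 29822521/828100 = 54825177679/828100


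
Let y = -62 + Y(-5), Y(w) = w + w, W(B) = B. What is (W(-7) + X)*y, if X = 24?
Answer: -1224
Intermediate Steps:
Y(w) = 2*w
y = -72 (y = -62 + 2*(-5) = -62 - 10 = -72)
(W(-7) + X)*y = (-7 + 24)*(-72) = 17*(-72) = -1224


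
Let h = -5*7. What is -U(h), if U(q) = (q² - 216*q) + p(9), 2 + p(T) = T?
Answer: -8792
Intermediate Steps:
h = -35
p(T) = -2 + T
U(q) = 7 + q² - 216*q (U(q) = (q² - 216*q) + (-2 + 9) = (q² - 216*q) + 7 = 7 + q² - 216*q)
-U(h) = -(7 + (-35)² - 216*(-35)) = -(7 + 1225 + 7560) = -1*8792 = -8792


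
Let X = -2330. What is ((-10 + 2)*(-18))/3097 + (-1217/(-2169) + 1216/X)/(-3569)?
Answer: 1298350402219/27930147593805 ≈ 0.046486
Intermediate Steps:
((-10 + 2)*(-18))/3097 + (-1217/(-2169) + 1216/X)/(-3569) = ((-10 + 2)*(-18))/3097 + (-1217/(-2169) + 1216/(-2330))/(-3569) = -8*(-18)*(1/3097) + (-1217*(-1/2169) + 1216*(-1/2330))*(-1/3569) = 144*(1/3097) + (1217/2169 - 608/1165)*(-1/3569) = 144/3097 + (99053/2526885)*(-1/3569) = 144/3097 - 99053/9018452565 = 1298350402219/27930147593805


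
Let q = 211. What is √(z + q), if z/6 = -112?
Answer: I*√461 ≈ 21.471*I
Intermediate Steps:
z = -672 (z = 6*(-112) = -672)
√(z + q) = √(-672 + 211) = √(-461) = I*√461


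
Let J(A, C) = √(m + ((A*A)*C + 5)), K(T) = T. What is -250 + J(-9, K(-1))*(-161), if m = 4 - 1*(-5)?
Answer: -250 - 161*I*√67 ≈ -250.0 - 1317.8*I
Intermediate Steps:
m = 9 (m = 4 + 5 = 9)
J(A, C) = √(14 + C*A²) (J(A, C) = √(9 + ((A*A)*C + 5)) = √(9 + (A²*C + 5)) = √(9 + (C*A² + 5)) = √(9 + (5 + C*A²)) = √(14 + C*A²))
-250 + J(-9, K(-1))*(-161) = -250 + √(14 - 1*(-9)²)*(-161) = -250 + √(14 - 1*81)*(-161) = -250 + √(14 - 81)*(-161) = -250 + √(-67)*(-161) = -250 + (I*√67)*(-161) = -250 - 161*I*√67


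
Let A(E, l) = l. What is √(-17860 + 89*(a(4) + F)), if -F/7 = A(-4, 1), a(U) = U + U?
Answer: I*√17771 ≈ 133.31*I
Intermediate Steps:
a(U) = 2*U
F = -7 (F = -7*1 = -7)
√(-17860 + 89*(a(4) + F)) = √(-17860 + 89*(2*4 - 7)) = √(-17860 + 89*(8 - 7)) = √(-17860 + 89*1) = √(-17860 + 89) = √(-17771) = I*√17771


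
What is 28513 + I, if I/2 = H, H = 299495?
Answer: 627503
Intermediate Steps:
I = 598990 (I = 2*299495 = 598990)
28513 + I = 28513 + 598990 = 627503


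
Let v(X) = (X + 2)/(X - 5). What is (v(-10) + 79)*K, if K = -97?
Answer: -115721/15 ≈ -7714.7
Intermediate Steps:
v(X) = (2 + X)/(-5 + X)
(v(-10) + 79)*K = ((2 - 10)/(-5 - 10) + 79)*(-97) = (-8/(-15) + 79)*(-97) = (-1/15*(-8) + 79)*(-97) = (8/15 + 79)*(-97) = (1193/15)*(-97) = -115721/15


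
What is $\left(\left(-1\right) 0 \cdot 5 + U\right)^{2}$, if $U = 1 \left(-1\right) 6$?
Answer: $36$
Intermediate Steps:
$U = -6$ ($U = \left(-1\right) 6 = -6$)
$\left(\left(-1\right) 0 \cdot 5 + U\right)^{2} = \left(\left(-1\right) 0 \cdot 5 - 6\right)^{2} = \left(0 \cdot 5 - 6\right)^{2} = \left(0 - 6\right)^{2} = \left(-6\right)^{2} = 36$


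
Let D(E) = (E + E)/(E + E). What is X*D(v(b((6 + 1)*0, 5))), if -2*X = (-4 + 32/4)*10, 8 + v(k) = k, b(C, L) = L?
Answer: -20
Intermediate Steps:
v(k) = -8 + k
X = -20 (X = -(-4 + 32/4)*10/2 = -(-4 + 32*(¼))*10/2 = -(-4 + 8)*10/2 = -2*10 = -½*40 = -20)
D(E) = 1 (D(E) = (2*E)/((2*E)) = (2*E)*(1/(2*E)) = 1)
X*D(v(b((6 + 1)*0, 5))) = -20*1 = -20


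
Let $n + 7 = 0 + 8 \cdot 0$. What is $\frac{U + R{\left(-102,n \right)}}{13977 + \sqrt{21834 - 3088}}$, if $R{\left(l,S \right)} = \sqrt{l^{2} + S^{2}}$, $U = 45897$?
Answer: $\frac{641502369}{195337783} - \frac{45897 \sqrt{18746}}{195337783} - \frac{\sqrt{195951938}}{195337783} + \frac{13977 \sqrt{10453}}{195337783} \approx 3.2591$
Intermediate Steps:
$n = -7$ ($n = -7 + \left(0 + 8 \cdot 0\right) = -7 + \left(0 + 0\right) = -7 + 0 = -7$)
$R{\left(l,S \right)} = \sqrt{S^{2} + l^{2}}$
$\frac{U + R{\left(-102,n \right)}}{13977 + \sqrt{21834 - 3088}} = \frac{45897 + \sqrt{\left(-7\right)^{2} + \left(-102\right)^{2}}}{13977 + \sqrt{21834 - 3088}} = \frac{45897 + \sqrt{49 + 10404}}{13977 + \sqrt{18746}} = \frac{45897 + \sqrt{10453}}{13977 + \sqrt{18746}}$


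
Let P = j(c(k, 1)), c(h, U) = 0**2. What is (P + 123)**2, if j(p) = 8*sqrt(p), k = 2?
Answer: 15129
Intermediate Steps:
c(h, U) = 0
P = 0 (P = 8*sqrt(0) = 8*0 = 0)
(P + 123)**2 = (0 + 123)**2 = 123**2 = 15129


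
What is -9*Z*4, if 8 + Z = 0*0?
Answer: 288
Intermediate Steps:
Z = -8 (Z = -8 + 0*0 = -8 + 0 = -8)
-9*Z*4 = -9*(-8)*4 = 72*4 = 288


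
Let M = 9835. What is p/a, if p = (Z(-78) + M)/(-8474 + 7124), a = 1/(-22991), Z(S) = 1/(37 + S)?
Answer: 4635376447/27675 ≈ 1.6749e+5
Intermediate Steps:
a = -1/22991 ≈ -4.3495e-5
p = -201617/27675 (p = (1/(37 - 78) + 9835)/(-8474 + 7124) = (1/(-41) + 9835)/(-1350) = (-1/41 + 9835)*(-1/1350) = (403234/41)*(-1/1350) = -201617/27675 ≈ -7.2852)
p/a = -201617/(27675*(-1/22991)) = -201617/27675*(-22991) = 4635376447/27675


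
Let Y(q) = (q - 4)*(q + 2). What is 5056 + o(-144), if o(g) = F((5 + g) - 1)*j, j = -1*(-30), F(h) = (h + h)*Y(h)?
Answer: -166919744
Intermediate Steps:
Y(q) = (-4 + q)*(2 + q)
F(h) = 2*h*(-8 + h² - 2*h) (F(h) = (h + h)*(-8 + h² - 2*h) = (2*h)*(-8 + h² - 2*h) = 2*h*(-8 + h² - 2*h))
j = 30
o(g) = 60*(4 + g)*(-16 + (4 + g)² - 2*g) (o(g) = (2*((5 + g) - 1)*(-8 + ((5 + g) - 1)² - 2*((5 + g) - 1)))*30 = (2*(4 + g)*(-8 + (4 + g)² - 2*(4 + g)))*30 = (2*(4 + g)*(-8 + (4 + g)² + (-8 - 2*g)))*30 = (2*(4 + g)*(-16 + (4 + g)² - 2*g))*30 = 60*(4 + g)*(-16 + (4 + g)² - 2*g))
5056 + o(-144) = 5056 + 60*(-144)*(24 + (-144)² + 10*(-144)) = 5056 + 60*(-144)*(24 + 20736 - 1440) = 5056 + 60*(-144)*19320 = 5056 - 166924800 = -166919744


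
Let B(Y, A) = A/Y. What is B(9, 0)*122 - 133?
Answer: -133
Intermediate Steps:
B(9, 0)*122 - 133 = (0/9)*122 - 133 = (0*(⅑))*122 - 133 = 0*122 - 133 = 0 - 133 = -133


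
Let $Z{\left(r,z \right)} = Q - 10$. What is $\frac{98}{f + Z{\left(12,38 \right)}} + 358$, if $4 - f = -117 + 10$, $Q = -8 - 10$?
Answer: $\frac{29812}{83} \approx 359.18$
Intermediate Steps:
$Q = -18$
$Z{\left(r,z \right)} = -28$ ($Z{\left(r,z \right)} = -18 - 10 = -28$)
$f = 111$ ($f = 4 - \left(-117 + 10\right) = 4 - -107 = 4 + 107 = 111$)
$\frac{98}{f + Z{\left(12,38 \right)}} + 358 = \frac{98}{111 - 28} + 358 = \frac{98}{83} + 358 = \frac{29812}{83}$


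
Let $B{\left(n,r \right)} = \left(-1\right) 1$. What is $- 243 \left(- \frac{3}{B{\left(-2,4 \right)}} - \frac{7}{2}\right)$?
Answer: $\frac{243}{2} \approx 121.5$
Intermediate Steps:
$B{\left(n,r \right)} = -1$
$- 243 \left(- \frac{3}{B{\left(-2,4 \right)}} - \frac{7}{2}\right) = - 243 \left(- \frac{3}{-1} - \frac{7}{2}\right) = - 243 \left(\left(-3\right) \left(-1\right) - \frac{7}{2}\right) = - 243 \left(3 - \frac{7}{2}\right) = \left(-243\right) \left(- \frac{1}{2}\right) = \frac{243}{2}$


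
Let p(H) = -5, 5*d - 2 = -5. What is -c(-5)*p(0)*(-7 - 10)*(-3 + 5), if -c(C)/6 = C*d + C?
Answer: -2040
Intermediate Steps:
d = -3/5 (d = 2/5 + (1/5)*(-5) = 2/5 - 1 = -3/5 ≈ -0.60000)
c(C) = -12*C/5 (c(C) = -6*(C*(-3/5) + C) = -6*(-3*C/5 + C) = -12*C/5)
-c(-5)*p(0)*(-7 - 10)*(-3 + 5) = --12/5*(-5)*(-5)*(-7 - 10)*(-3 + 5) = -12*(-5)*(-17*2) = -(-60)*(-34) = -1*2040 = -2040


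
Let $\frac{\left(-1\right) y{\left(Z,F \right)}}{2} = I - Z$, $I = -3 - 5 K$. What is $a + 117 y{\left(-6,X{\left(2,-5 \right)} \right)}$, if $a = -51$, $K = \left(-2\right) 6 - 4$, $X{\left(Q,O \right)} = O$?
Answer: $-19473$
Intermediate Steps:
$K = -16$ ($K = -12 - 4 = -16$)
$I = 77$ ($I = -3 - -80 = -3 + 80 = 77$)
$y{\left(Z,F \right)} = -154 + 2 Z$ ($y{\left(Z,F \right)} = - 2 \left(77 - Z\right) = -154 + 2 Z$)
$a + 117 y{\left(-6,X{\left(2,-5 \right)} \right)} = -51 + 117 \left(-154 + 2 \left(-6\right)\right) = -51 + 117 \left(-154 - 12\right) = -51 + 117 \left(-166\right) = -51 - 19422 = -19473$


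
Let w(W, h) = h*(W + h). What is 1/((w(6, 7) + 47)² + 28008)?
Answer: 1/47052 ≈ 2.1253e-5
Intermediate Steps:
1/((w(6, 7) + 47)² + 28008) = 1/((7*(6 + 7) + 47)² + 28008) = 1/((7*13 + 47)² + 28008) = 1/((91 + 47)² + 28008) = 1/(138² + 28008) = 1/(19044 + 28008) = 1/47052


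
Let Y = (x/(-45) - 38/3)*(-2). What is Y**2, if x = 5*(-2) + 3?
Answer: 1267876/2025 ≈ 626.11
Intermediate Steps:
x = -7 (x = -10 + 3 = -7)
Y = 1126/45 (Y = (-7/(-45) - 38/3)*(-2) = (-7*(-1/45) - 38*1/3)*(-2) = (7/45 - 38/3)*(-2) = -563/45*(-2) = 1126/45 ≈ 25.022)
Y**2 = (1126/45)**2 = 1267876/2025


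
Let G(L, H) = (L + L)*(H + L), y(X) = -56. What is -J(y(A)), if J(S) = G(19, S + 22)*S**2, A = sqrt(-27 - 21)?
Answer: 1787520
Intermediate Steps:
A = 4*I*sqrt(3) (A = sqrt(-48) = 4*I*sqrt(3) ≈ 6.9282*I)
G(L, H) = 2*L*(H + L) (G(L, H) = (2*L)*(H + L) = 2*L*(H + L))
J(S) = S**2*(1558 + 38*S) (J(S) = (2*19*((S + 22) + 19))*S**2 = (2*19*((22 + S) + 19))*S**2 = (2*19*(41 + S))*S**2 = (1558 + 38*S)*S**2 = S**2*(1558 + 38*S))
-J(y(A)) = -38*(-56)**2*(41 - 56) = -38*3136*(-15) = -1*(-1787520) = 1787520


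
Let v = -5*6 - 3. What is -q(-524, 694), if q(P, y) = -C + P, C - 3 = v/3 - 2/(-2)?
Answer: 517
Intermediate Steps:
v = -33 (v = -30 - 3 = -33)
C = -7 (C = 3 + (-33/3 - 2/(-2)) = 3 + (-33*⅓ - 2*(-½)) = 3 + (-11 + 1) = 3 - 10 = -7)
q(P, y) = 7 + P (q(P, y) = -1*(-7) + P = 7 + P)
-q(-524, 694) = -(7 - 524) = -1*(-517) = 517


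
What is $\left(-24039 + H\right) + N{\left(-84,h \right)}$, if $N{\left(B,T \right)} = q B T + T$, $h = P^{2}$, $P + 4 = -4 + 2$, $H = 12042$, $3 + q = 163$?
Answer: $-495801$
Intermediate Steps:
$q = 160$ ($q = -3 + 163 = 160$)
$P = -6$ ($P = -4 + \left(-4 + 2\right) = -4 - 2 = -6$)
$h = 36$ ($h = \left(-6\right)^{2} = 36$)
$N{\left(B,T \right)} = T + 160 B T$ ($N{\left(B,T \right)} = 160 B T + T = T + 160 B T$)
$\left(-24039 + H\right) + N{\left(-84,h \right)} = \left(-24039 + 12042\right) + 36 \left(1 + 160 \left(-84\right)\right) = -11997 + 36 \left(1 - 13440\right) = -11997 + 36 \left(-13439\right) = -11997 - 483804 = -495801$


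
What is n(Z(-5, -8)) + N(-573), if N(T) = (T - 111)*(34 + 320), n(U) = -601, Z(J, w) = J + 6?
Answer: -242737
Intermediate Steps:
Z(J, w) = 6 + J
N(T) = -39294 + 354*T (N(T) = (-111 + T)*354 = -39294 + 354*T)
n(Z(-5, -8)) + N(-573) = -601 + (-39294 + 354*(-573)) = -601 + (-39294 - 202842) = -601 - 242136 = -242737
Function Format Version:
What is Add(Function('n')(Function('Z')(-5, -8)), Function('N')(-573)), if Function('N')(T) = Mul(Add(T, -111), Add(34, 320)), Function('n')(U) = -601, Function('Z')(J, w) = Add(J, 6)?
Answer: -242737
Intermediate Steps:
Function('Z')(J, w) = Add(6, J)
Function('N')(T) = Add(-39294, Mul(354, T)) (Function('N')(T) = Mul(Add(-111, T), 354) = Add(-39294, Mul(354, T)))
Add(Function('n')(Function('Z')(-5, -8)), Function('N')(-573)) = Add(-601, Add(-39294, Mul(354, -573))) = Add(-601, Add(-39294, -202842)) = Add(-601, -242136) = -242737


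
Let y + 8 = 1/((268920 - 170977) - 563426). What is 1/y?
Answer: -465483/3723865 ≈ -0.12500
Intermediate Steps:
y = -3723865/465483 (y = -8 + 1/((268920 - 170977) - 563426) = -8 + 1/(97943 - 563426) = -8 + 1/(-465483) = -8 - 1/465483 = -3723865/465483 ≈ -8.0000)
1/y = 1/(-3723865/465483) = -465483/3723865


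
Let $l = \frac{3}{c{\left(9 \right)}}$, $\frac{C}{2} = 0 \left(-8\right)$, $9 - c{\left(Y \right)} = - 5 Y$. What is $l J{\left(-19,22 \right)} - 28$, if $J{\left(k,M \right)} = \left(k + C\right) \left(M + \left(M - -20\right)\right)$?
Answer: $- \frac{860}{9} \approx -95.556$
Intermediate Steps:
$c{\left(Y \right)} = 9 + 5 Y$ ($c{\left(Y \right)} = 9 - - 5 Y = 9 + 5 Y$)
$C = 0$ ($C = 2 \cdot 0 \left(-8\right) = 2 \cdot 0 = 0$)
$l = \frac{1}{18}$ ($l = \frac{3}{9 + 5 \cdot 9} = \frac{3}{9 + 45} = \frac{3}{54} = 3 \cdot \frac{1}{54} = \frac{1}{18} \approx 0.055556$)
$J{\left(k,M \right)} = k \left(20 + 2 M\right)$ ($J{\left(k,M \right)} = \left(k + 0\right) \left(M + \left(M - -20\right)\right) = k \left(M + \left(M + 20\right)\right) = k \left(M + \left(20 + M\right)\right) = k \left(20 + 2 M\right)$)
$l J{\left(-19,22 \right)} - 28 = \frac{2 \left(-19\right) \left(10 + 22\right)}{18} - 28 = \frac{2 \left(-19\right) 32}{18} - 28 = \frac{1}{18} \left(-1216\right) - 28 = - \frac{608}{9} - 28 = - \frac{860}{9}$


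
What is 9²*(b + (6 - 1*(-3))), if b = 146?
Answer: 12555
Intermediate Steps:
9²*(b + (6 - 1*(-3))) = 9²*(146 + (6 - 1*(-3))) = 81*(146 + (6 + 3)) = 81*(146 + 9) = 81*155 = 12555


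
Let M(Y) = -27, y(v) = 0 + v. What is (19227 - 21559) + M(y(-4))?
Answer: -2359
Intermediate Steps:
y(v) = v
(19227 - 21559) + M(y(-4)) = (19227 - 21559) - 27 = -2332 - 27 = -2359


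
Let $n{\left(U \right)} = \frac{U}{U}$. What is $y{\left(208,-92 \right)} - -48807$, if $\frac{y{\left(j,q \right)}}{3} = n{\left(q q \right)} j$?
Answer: $49431$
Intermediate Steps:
$n{\left(U \right)} = 1$
$y{\left(j,q \right)} = 3 j$ ($y{\left(j,q \right)} = 3 \cdot 1 j = 3 j$)
$y{\left(208,-92 \right)} - -48807 = 3 \cdot 208 - -48807 = 624 + 48807 = 49431$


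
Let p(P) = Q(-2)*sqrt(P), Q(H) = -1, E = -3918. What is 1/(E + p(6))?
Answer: -653/2558453 + sqrt(6)/15350718 ≈ -0.00025507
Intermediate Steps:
p(P) = -sqrt(P)
1/(E + p(6)) = 1/(-3918 - sqrt(6))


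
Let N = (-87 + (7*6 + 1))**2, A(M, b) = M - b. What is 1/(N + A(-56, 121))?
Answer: 1/1759 ≈ 0.00056850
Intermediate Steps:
N = 1936 (N = (-87 + (42 + 1))**2 = (-87 + 43)**2 = (-44)**2 = 1936)
1/(N + A(-56, 121)) = 1/(1936 + (-56 - 1*121)) = 1/(1936 + (-56 - 121)) = 1/(1936 - 177) = 1/1759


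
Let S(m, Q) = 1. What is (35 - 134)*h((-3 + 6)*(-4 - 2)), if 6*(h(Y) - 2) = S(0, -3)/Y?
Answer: -2365/12 ≈ -197.08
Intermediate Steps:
h(Y) = 2 + 1/(6*Y) (h(Y) = 2 + (1/Y)/6 = 2 + 1/(6*Y))
(35 - 134)*h((-3 + 6)*(-4 - 2)) = (35 - 134)*(2 + 1/(6*(((-3 + 6)*(-4 - 2))))) = -99*(2 + 1/(6*((3*(-6))))) = -99*(2 + (1/6)/(-18)) = -99*(2 + (1/6)*(-1/18)) = -99*(2 - 1/108) = -99*215/108 = -2365/12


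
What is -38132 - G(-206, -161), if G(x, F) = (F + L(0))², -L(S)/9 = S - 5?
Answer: -51588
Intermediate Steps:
L(S) = 45 - 9*S (L(S) = -9*(S - 5) = -9*(-5 + S) = 45 - 9*S)
G(x, F) = (45 + F)² (G(x, F) = (F + (45 - 9*0))² = (F + (45 + 0))² = (F + 45)² = (45 + F)²)
-38132 - G(-206, -161) = -38132 - (45 - 161)² = -38132 - 1*(-116)² = -38132 - 1*13456 = -38132 - 13456 = -51588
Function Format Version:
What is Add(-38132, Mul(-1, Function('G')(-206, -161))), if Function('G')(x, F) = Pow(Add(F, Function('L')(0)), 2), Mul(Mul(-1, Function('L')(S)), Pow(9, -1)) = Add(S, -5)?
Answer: -51588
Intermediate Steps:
Function('L')(S) = Add(45, Mul(-9, S)) (Function('L')(S) = Mul(-9, Add(S, -5)) = Mul(-9, Add(-5, S)) = Add(45, Mul(-9, S)))
Function('G')(x, F) = Pow(Add(45, F), 2) (Function('G')(x, F) = Pow(Add(F, Add(45, Mul(-9, 0))), 2) = Pow(Add(F, Add(45, 0)), 2) = Pow(Add(F, 45), 2) = Pow(Add(45, F), 2))
Add(-38132, Mul(-1, Function('G')(-206, -161))) = Add(-38132, Mul(-1, Pow(Add(45, -161), 2))) = Add(-38132, Mul(-1, Pow(-116, 2))) = Add(-38132, Mul(-1, 13456)) = Add(-38132, -13456) = -51588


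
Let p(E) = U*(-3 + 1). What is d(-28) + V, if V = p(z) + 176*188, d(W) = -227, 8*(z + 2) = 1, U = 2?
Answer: 32857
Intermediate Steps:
z = -15/8 (z = -2 + (⅛)*1 = -2 + ⅛ = -15/8 ≈ -1.8750)
p(E) = -4 (p(E) = 2*(-3 + 1) = 2*(-2) = -4)
V = 33084 (V = -4 + 176*188 = -4 + 33088 = 33084)
d(-28) + V = -227 + 33084 = 32857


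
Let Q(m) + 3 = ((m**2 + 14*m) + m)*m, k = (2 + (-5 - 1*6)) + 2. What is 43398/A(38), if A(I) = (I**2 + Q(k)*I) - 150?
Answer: 21699/8038 ≈ 2.6996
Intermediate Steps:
k = -7 (k = (2 + (-5 - 6)) + 2 = (2 - 11) + 2 = -9 + 2 = -7)
Q(m) = -3 + m*(m**2 + 15*m) (Q(m) = -3 + ((m**2 + 14*m) + m)*m = -3 + (m**2 + 15*m)*m = -3 + m*(m**2 + 15*m))
A(I) = -150 + I**2 + 389*I (A(I) = (I**2 + (-3 + (-7)**3 + 15*(-7)**2)*I) - 150 = (I**2 + (-3 - 343 + 15*49)*I) - 150 = (I**2 + (-3 - 343 + 735)*I) - 150 = (I**2 + 389*I) - 150 = -150 + I**2 + 389*I)
43398/A(38) = 43398/(-150 + 38**2 + 389*38) = 43398/(-150 + 1444 + 14782) = 43398/16076 = 43398*(1/16076) = 21699/8038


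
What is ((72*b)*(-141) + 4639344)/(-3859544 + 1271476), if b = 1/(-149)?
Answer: -172818102/96405533 ≈ -1.7926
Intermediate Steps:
b = -1/149 ≈ -0.0067114
((72*b)*(-141) + 4639344)/(-3859544 + 1271476) = ((72*(-1/149))*(-141) + 4639344)/(-3859544 + 1271476) = (-72/149*(-141) + 4639344)/(-2588068) = (10152/149 + 4639344)*(-1/2588068) = (691272408/149)*(-1/2588068) = -172818102/96405533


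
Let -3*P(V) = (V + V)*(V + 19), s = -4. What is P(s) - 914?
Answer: -874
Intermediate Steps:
P(V) = -2*V*(19 + V)/3 (P(V) = -(V + V)*(V + 19)/3 = -2*V*(19 + V)/3)
P(s) - 914 = -⅔*(-4)*(19 - 4) - 914 = -⅔*(-4)*15 - 914 = 40 - 914 = -874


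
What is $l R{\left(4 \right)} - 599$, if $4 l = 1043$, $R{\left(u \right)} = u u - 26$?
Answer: $- \frac{6413}{2} \approx -3206.5$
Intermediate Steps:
$R{\left(u \right)} = -26 + u^{2}$ ($R{\left(u \right)} = u^{2} - 26 = -26 + u^{2}$)
$l = \frac{1043}{4}$ ($l = \frac{1}{4} \cdot 1043 = \frac{1043}{4} \approx 260.75$)
$l R{\left(4 \right)} - 599 = \frac{1043 \left(-26 + 4^{2}\right)}{4} - 599 = \frac{1043 \left(-26 + 16\right)}{4} - 599 = \frac{1043}{4} \left(-10\right) - 599 = - \frac{5215}{2} - 599 = - \frac{6413}{2}$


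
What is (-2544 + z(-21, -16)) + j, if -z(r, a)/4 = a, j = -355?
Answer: -2835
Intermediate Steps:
z(r, a) = -4*a
(-2544 + z(-21, -16)) + j = (-2544 - 4*(-16)) - 355 = (-2544 + 64) - 355 = -2480 - 355 = -2835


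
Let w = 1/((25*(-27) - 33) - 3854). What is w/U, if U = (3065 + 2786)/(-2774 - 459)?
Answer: 3233/26692262 ≈ 0.00012112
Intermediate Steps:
U = -5851/3233 (U = 5851/(-3233) = 5851*(-1/3233) = -5851/3233 ≈ -1.8098)
w = -1/4562 (w = 1/((-675 - 33) - 3854) = 1/(-708 - 3854) = 1/(-4562) = -1/4562 ≈ -0.00021920)
w/U = -1/(4562*(-5851/3233)) = -1/4562*(-3233/5851) = 3233/26692262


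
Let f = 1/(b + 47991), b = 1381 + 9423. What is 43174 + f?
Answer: 2538415331/58795 ≈ 43174.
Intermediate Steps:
b = 10804
f = 1/58795 (f = 1/(10804 + 47991) = 1/58795 ≈ 1.7008e-5)
43174 + f = 43174 + 1/58795 = 2538415331/58795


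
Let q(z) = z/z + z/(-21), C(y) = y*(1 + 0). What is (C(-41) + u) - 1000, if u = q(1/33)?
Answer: -720721/693 ≈ -1040.0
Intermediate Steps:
C(y) = y (C(y) = y*1 = y)
q(z) = 1 - z/21 (q(z) = 1 + z*(-1/21) = 1 - z/21)
u = 692/693 (u = 1 - 1/21/33 = 1 - 1/21*1/33 = 1 - 1/693 = 692/693 ≈ 0.99856)
(C(-41) + u) - 1000 = (-41 + 692/693) - 1000 = -27721/693 - 1000 = -720721/693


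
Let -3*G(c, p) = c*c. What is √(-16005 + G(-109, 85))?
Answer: 2*I*√44922/3 ≈ 141.3*I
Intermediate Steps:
G(c, p) = -c²/3 (G(c, p) = -c*c/3 = -c²/3)
√(-16005 + G(-109, 85)) = √(-16005 - ⅓*(-109)²) = √(-16005 - ⅓*11881) = √(-16005 - 11881/3) = √(-59896/3) = 2*I*√44922/3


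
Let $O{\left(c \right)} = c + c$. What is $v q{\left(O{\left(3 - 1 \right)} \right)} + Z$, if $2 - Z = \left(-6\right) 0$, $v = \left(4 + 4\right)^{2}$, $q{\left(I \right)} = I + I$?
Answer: $514$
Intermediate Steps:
$O{\left(c \right)} = 2 c$
$q{\left(I \right)} = 2 I$
$v = 64$ ($v = 8^{2} = 64$)
$Z = 2$ ($Z = 2 - \left(-6\right) 0 = 2 - 0 = 2 + 0 = 2$)
$v q{\left(O{\left(3 - 1 \right)} \right)} + Z = 64 \cdot 2 \cdot 2 \left(3 - 1\right) + 2 = 64 \cdot 2 \cdot 2 \cdot 2 + 2 = 64 \cdot 2 \cdot 4 + 2 = 64 \cdot 8 + 2 = 512 + 2 = 514$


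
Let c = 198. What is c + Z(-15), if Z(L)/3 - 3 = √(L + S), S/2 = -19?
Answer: 207 + 3*I*√53 ≈ 207.0 + 21.84*I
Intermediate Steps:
S = -38 (S = 2*(-19) = -38)
Z(L) = 9 + 3*√(-38 + L) (Z(L) = 9 + 3*√(L - 38) = 9 + 3*√(-38 + L))
c + Z(-15) = 198 + (9 + 3*√(-38 - 15)) = 198 + (9 + 3*√(-53)) = 198 + (9 + 3*(I*√53)) = 198 + (9 + 3*I*√53) = 207 + 3*I*√53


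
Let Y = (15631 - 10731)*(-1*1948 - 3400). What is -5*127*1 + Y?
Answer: -26205835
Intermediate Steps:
Y = -26205200 (Y = 4900*(-1948 - 3400) = 4900*(-5348) = -26205200)
-5*127*1 + Y = -5*127*1 - 26205200 = -635*1 - 26205200 = -635 - 26205200 = -26205835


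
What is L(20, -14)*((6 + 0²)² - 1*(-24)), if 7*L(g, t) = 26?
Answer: 1560/7 ≈ 222.86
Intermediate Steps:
L(g, t) = 26/7 (L(g, t) = (⅐)*26 = 26/7)
L(20, -14)*((6 + 0²)² - 1*(-24)) = 26*((6 + 0²)² - 1*(-24))/7 = 26*((6 + 0)² + 24)/7 = 26*(6² + 24)/7 = 26*(36 + 24)/7 = (26/7)*60 = 1560/7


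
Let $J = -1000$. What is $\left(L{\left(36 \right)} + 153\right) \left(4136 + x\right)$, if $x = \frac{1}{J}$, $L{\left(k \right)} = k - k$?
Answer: $\frac{632807847}{1000} \approx 6.3281 \cdot 10^{5}$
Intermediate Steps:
$L{\left(k \right)} = 0$
$x = - \frac{1}{1000}$ ($x = \frac{1}{-1000} = - \frac{1}{1000} \approx -0.001$)
$\left(L{\left(36 \right)} + 153\right) \left(4136 + x\right) = \left(0 + 153\right) \left(4136 - \frac{1}{1000}\right) = 153 \cdot \frac{4135999}{1000} = \frac{632807847}{1000}$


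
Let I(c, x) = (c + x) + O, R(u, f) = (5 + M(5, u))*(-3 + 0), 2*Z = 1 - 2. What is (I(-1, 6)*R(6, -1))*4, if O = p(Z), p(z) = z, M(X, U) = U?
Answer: -594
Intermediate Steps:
Z = -½ (Z = (1 - 2)/2 = (½)*(-1) = -½ ≈ -0.50000)
O = -½ ≈ -0.50000
R(u, f) = -15 - 3*u (R(u, f) = (5 + u)*(-3 + 0) = (5 + u)*(-3) = -15 - 3*u)
I(c, x) = -½ + c + x (I(c, x) = (c + x) - ½ = -½ + c + x)
(I(-1, 6)*R(6, -1))*4 = ((-½ - 1 + 6)*(-15 - 3*6))*4 = (9*(-15 - 18)/2)*4 = ((9/2)*(-33))*4 = -297/2*4 = -594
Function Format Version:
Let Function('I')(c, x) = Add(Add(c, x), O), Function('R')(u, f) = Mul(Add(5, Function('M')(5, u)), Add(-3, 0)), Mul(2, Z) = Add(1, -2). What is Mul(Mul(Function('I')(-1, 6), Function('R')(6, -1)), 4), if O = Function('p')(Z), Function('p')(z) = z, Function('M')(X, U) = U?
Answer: -594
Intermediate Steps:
Z = Rational(-1, 2) (Z = Mul(Rational(1, 2), Add(1, -2)) = Mul(Rational(1, 2), -1) = Rational(-1, 2) ≈ -0.50000)
O = Rational(-1, 2) ≈ -0.50000
Function('R')(u, f) = Add(-15, Mul(-3, u)) (Function('R')(u, f) = Mul(Add(5, u), Add(-3, 0)) = Mul(Add(5, u), -3) = Add(-15, Mul(-3, u)))
Function('I')(c, x) = Add(Rational(-1, 2), c, x) (Function('I')(c, x) = Add(Add(c, x), Rational(-1, 2)) = Add(Rational(-1, 2), c, x))
Mul(Mul(Function('I')(-1, 6), Function('R')(6, -1)), 4) = Mul(Mul(Add(Rational(-1, 2), -1, 6), Add(-15, Mul(-3, 6))), 4) = Mul(Mul(Rational(9, 2), Add(-15, -18)), 4) = Mul(Mul(Rational(9, 2), -33), 4) = Mul(Rational(-297, 2), 4) = -594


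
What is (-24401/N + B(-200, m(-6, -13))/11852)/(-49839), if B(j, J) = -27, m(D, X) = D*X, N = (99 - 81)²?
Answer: 36151175/23923019034 ≈ 0.0015111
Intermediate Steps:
N = 324 (N = 18² = 324)
(-24401/N + B(-200, m(-6, -13))/11852)/(-49839) = (-24401/324 - 27/11852)/(-49839) = (-24401*1/324 - 27*1/11852)*(-1/49839) = (-24401/324 - 27/11852)*(-1/49839) = -36151175/480006*(-1/49839) = 36151175/23923019034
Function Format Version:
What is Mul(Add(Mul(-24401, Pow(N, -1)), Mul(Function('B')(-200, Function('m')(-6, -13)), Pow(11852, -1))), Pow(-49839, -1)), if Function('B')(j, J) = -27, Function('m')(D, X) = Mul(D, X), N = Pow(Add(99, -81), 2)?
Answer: Rational(36151175, 23923019034) ≈ 0.0015111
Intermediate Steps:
N = 324 (N = Pow(18, 2) = 324)
Mul(Add(Mul(-24401, Pow(N, -1)), Mul(Function('B')(-200, Function('m')(-6, -13)), Pow(11852, -1))), Pow(-49839, -1)) = Mul(Add(Mul(-24401, Pow(324, -1)), Mul(-27, Pow(11852, -1))), Pow(-49839, -1)) = Mul(Add(Mul(-24401, Rational(1, 324)), Mul(-27, Rational(1, 11852))), Rational(-1, 49839)) = Mul(Add(Rational(-24401, 324), Rational(-27, 11852)), Rational(-1, 49839)) = Mul(Rational(-36151175, 480006), Rational(-1, 49839)) = Rational(36151175, 23923019034)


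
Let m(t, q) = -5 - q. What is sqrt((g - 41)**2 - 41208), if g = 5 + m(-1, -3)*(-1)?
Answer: 2*I*sqrt(10013) ≈ 200.13*I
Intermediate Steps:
g = 7 (g = 5 + (-5 - 1*(-3))*(-1) = 5 + (-5 + 3)*(-1) = 5 - 2*(-1) = 5 + 2 = 7)
sqrt((g - 41)**2 - 41208) = sqrt((7 - 41)**2 - 41208) = sqrt((-34)**2 - 41208) = sqrt(1156 - 41208) = sqrt(-40052) = 2*I*sqrt(10013)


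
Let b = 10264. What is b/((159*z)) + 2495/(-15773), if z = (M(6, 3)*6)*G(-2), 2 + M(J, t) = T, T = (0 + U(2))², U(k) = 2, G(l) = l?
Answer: -21426874/7523721 ≈ -2.8479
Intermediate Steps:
T = 4 (T = (0 + 2)² = 2² = 4)
M(J, t) = 2 (M(J, t) = -2 + 4 = 2)
z = -24 (z = (2*6)*(-2) = 12*(-2) = -24)
b/((159*z)) + 2495/(-15773) = 10264/((159*(-24))) + 2495/(-15773) = 10264/(-3816) + 2495*(-1/15773) = 10264*(-1/3816) - 2495/15773 = -1283/477 - 2495/15773 = -21426874/7523721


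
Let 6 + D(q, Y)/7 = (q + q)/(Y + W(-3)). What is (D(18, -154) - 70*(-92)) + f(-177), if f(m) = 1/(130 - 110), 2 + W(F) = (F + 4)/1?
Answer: 3965783/620 ≈ 6396.4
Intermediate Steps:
W(F) = 2 + F (W(F) = -2 + (F + 4)/1 = -2 + (4 + F)*1 = -2 + (4 + F) = 2 + F)
f(m) = 1/20
D(q, Y) = -42 + 14*q/(-1 + Y) (D(q, Y) = -42 + 7*((q + q)/(Y + (2 - 3))) = -42 + 7*((2*q)/(Y - 1)) = -42 + 7*((2*q)/(-1 + Y)) = -42 + 7*(2*q/(-1 + Y)) = -42 + 14*q/(-1 + Y))
(D(18, -154) - 70*(-92)) + f(-177) = (14*(3 + 18 - 3*(-154))/(-1 - 154) - 70*(-92)) + 1/20 = (14*(3 + 18 + 462)/(-155) + 6440) + 1/20 = (14*(-1/155)*483 + 6440) + 1/20 = (-6762/155 + 6440) + 1/20 = 991438/155 + 1/20 = 3965783/620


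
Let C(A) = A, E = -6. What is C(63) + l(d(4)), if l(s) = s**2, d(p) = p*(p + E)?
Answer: 127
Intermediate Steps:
d(p) = p*(-6 + p) (d(p) = p*(p - 6) = p*(-6 + p))
C(63) + l(d(4)) = 63 + (4*(-6 + 4))**2 = 63 + (4*(-2))**2 = 63 + (-8)**2 = 63 + 64 = 127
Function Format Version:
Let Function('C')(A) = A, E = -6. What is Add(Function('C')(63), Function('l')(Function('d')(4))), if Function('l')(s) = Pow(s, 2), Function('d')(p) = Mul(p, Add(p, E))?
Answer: 127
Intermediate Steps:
Function('d')(p) = Mul(p, Add(-6, p)) (Function('d')(p) = Mul(p, Add(p, -6)) = Mul(p, Add(-6, p)))
Add(Function('C')(63), Function('l')(Function('d')(4))) = Add(63, Pow(Mul(4, Add(-6, 4)), 2)) = Add(63, Pow(Mul(4, -2), 2)) = Add(63, Pow(-8, 2)) = Add(63, 64) = 127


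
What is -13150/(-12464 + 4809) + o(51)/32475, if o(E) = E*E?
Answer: 29797127/16573075 ≈ 1.7979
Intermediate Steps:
o(E) = E²
-13150/(-12464 + 4809) + o(51)/32475 = -13150/(-12464 + 4809) + 51²/32475 = -13150/(-7655) + 2601*(1/32475) = -13150*(-1/7655) + 867/10825 = 2630/1531 + 867/10825 = 29797127/16573075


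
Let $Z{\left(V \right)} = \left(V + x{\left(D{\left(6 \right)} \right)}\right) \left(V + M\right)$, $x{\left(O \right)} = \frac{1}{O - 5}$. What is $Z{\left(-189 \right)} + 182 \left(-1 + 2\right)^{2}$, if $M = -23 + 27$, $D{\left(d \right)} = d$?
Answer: $34962$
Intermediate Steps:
$x{\left(O \right)} = \frac{1}{-5 + O}$
$M = 4$
$Z{\left(V \right)} = \left(1 + V\right) \left(4 + V\right)$ ($Z{\left(V \right)} = \left(V + \frac{1}{-5 + 6}\right) \left(V + 4\right) = \left(V + 1^{-1}\right) \left(4 + V\right) = \left(V + 1\right) \left(4 + V\right) = \left(1 + V\right) \left(4 + V\right)$)
$Z{\left(-189 \right)} + 182 \left(-1 + 2\right)^{2} = \left(4 + \left(-189\right)^{2} + 5 \left(-189\right)\right) + 182 \left(-1 + 2\right)^{2} = \left(4 + 35721 - 945\right) + 182 \cdot 1^{2} = 34780 + 182 \cdot 1 = 34780 + 182 = 34962$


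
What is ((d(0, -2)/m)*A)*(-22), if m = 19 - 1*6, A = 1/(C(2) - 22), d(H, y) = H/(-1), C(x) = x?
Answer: 0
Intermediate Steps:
d(H, y) = -H (d(H, y) = H*(-1) = -H)
A = -1/20 (A = 1/(2 - 22) = 1/(-20) = -1/20 ≈ -0.050000)
m = 13 (m = 19 - 6 = 13)
((d(0, -2)/m)*A)*(-22) = ((-1*0/13)*(-1/20))*(-22) = ((0*(1/13))*(-1/20))*(-22) = (0*(-1/20))*(-22) = 0*(-22) = 0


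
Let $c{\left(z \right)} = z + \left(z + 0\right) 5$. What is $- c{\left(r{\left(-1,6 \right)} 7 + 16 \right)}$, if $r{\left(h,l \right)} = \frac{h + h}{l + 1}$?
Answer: $-84$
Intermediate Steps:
$r{\left(h,l \right)} = \frac{2 h}{1 + l}$
$c{\left(z \right)} = 6 z$ ($c{\left(z \right)} = z + z 5 = z + 5 z = 6 z$)
$- c{\left(r{\left(-1,6 \right)} 7 + 16 \right)} = - 6 \left(2 \left(-1\right) \frac{1}{1 + 6} \cdot 7 + 16\right) = - 6 \left(2 \left(-1\right) \frac{1}{7} \cdot 7 + 16\right) = - 6 \left(\left(- \frac{2}{7}\right) 7 + 16\right) = - 6 \left(-2 + 16\right) = - 6 \cdot 14 = \left(-1\right) 84 = -84$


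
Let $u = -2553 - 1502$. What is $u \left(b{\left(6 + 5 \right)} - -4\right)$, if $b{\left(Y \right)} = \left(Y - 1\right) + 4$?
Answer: $-72990$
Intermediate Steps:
$b{\left(Y \right)} = 3 + Y$ ($b{\left(Y \right)} = \left(-1 + Y\right) + 4 = 3 + Y$)
$u = -4055$
$u \left(b{\left(6 + 5 \right)} - -4\right) = - 4055 \left(\left(3 + \left(6 + 5\right)\right) - -4\right) = - 4055 \left(\left(3 + 11\right) + 4\right) = - 4055 \left(14 + 4\right) = \left(-4055\right) 18 = -72990$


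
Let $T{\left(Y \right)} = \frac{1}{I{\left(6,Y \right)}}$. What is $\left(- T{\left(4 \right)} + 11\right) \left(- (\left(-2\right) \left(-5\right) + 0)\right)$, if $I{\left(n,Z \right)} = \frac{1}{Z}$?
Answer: $-70$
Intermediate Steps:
$T{\left(Y \right)} = Y$ ($T{\left(Y \right)} = \frac{1}{\frac{1}{Y}} = Y$)
$\left(- T{\left(4 \right)} + 11\right) \left(- (\left(-2\right) \left(-5\right) + 0)\right) = \left(\left(-1\right) 4 + 11\right) \left(- (\left(-2\right) \left(-5\right) + 0)\right) = \left(-4 + 11\right) \left(- (10 + 0)\right) = 7 \left(\left(-1\right) 10\right) = 7 \left(-10\right) = -70$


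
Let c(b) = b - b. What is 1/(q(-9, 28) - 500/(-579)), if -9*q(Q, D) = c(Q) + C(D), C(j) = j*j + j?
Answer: -1737/155216 ≈ -0.011191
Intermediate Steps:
C(j) = j + j**2 (C(j) = j**2 + j = j + j**2)
c(b) = 0
q(Q, D) = -D*(1 + D)/9 (q(Q, D) = -(0 + D*(1 + D))/9 = -D*(1 + D)/9)
1/(q(-9, 28) - 500/(-579)) = 1/(-1/9*28*(1 + 28) - 500/(-579)) = 1/(-1/9*28*29 - 500*(-1/579)) = 1/(-812/9 + 500/579) = 1/(-155216/1737) = -1737/155216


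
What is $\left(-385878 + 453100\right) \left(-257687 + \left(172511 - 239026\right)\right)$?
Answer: $-21793506844$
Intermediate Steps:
$\left(-385878 + 453100\right) \left(-257687 + \left(172511 - 239026\right)\right) = 67222 \left(-257687 + \left(172511 - 239026\right)\right) = 67222 \left(-257687 - 66515\right) = 67222 \left(-324202\right) = -21793506844$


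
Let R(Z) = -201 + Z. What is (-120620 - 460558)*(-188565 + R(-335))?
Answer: 109901340978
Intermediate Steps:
(-120620 - 460558)*(-188565 + R(-335)) = (-120620 - 460558)*(-188565 + (-201 - 335)) = -581178*(-188565 - 536) = -581178*(-189101) = 109901340978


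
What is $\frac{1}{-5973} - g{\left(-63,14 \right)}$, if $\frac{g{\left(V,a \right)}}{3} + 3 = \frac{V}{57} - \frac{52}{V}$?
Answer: $\frac{2605511}{264803} \approx 9.8394$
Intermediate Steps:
$g{\left(V,a \right)} = -9 - \frac{156}{V} + \frac{V}{19}$ ($g{\left(V,a \right)} = -9 + 3 \left(\frac{V}{57} - \frac{52}{V}\right) = -9 + 3 \left(- \frac{52}{V} + \frac{V}{57}\right) = -9 + \left(- \frac{156}{V} + \frac{V}{19}\right) = -9 - \frac{156}{V} + \frac{V}{19}$)
$\frac{1}{-5973} - g{\left(-63,14 \right)} = \frac{1}{-5973} - \left(-9 - \frac{156}{-63} + \frac{1}{19} \left(-63\right)\right) = - \frac{1}{5973} - \left(-9 - - \frac{52}{21} - \frac{63}{19}\right) = - \frac{1}{5973} - \left(-9 + \frac{52}{21} - \frac{63}{19}\right) = - \frac{1}{5973} - - \frac{3926}{399} = - \frac{1}{5973} + \frac{3926}{399} = \frac{2605511}{264803}$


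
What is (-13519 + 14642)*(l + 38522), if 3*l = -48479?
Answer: 75338701/3 ≈ 2.5113e+7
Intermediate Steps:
l = -48479/3 (l = (⅓)*(-48479) = -48479/3 ≈ -16160.)
(-13519 + 14642)*(l + 38522) = (-13519 + 14642)*(-48479/3 + 38522) = 1123*(67087/3) = 75338701/3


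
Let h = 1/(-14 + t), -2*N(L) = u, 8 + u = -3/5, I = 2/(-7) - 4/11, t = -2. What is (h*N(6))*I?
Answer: 215/1232 ≈ 0.17451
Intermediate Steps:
I = -50/77 (I = 2*(-⅐) - 4*1/11 = -2/7 - 4/11 = -50/77 ≈ -0.64935)
u = -43/5 (u = -8 - 3/5 = -8 - 3*⅕ = -8 - ⅗ = -43/5 ≈ -8.6000)
N(L) = 43/10 (N(L) = -½*(-43/5) = 43/10)
h = -1/16 (h = 1/(-14 - 2) = 1/(-16) = -1/16 ≈ -0.062500)
(h*N(6))*I = -1/16*43/10*(-50/77) = -43/160*(-50/77) = 215/1232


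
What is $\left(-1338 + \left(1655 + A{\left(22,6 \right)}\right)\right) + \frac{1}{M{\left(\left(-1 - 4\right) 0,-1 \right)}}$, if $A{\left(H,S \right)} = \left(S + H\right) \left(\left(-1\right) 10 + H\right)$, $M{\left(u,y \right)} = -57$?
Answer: $\frac{37220}{57} \approx 652.98$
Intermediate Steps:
$A{\left(H,S \right)} = \left(-10 + H\right) \left(H + S\right)$ ($A{\left(H,S \right)} = \left(H + S\right) \left(-10 + H\right) = \left(-10 + H\right) \left(H + S\right)$)
$\left(-1338 + \left(1655 + A{\left(22,6 \right)}\right)\right) + \frac{1}{M{\left(\left(-1 - 4\right) 0,-1 \right)}} = \left(-1338 + \left(1655 + \left(22^{2} - 220 - 60 + 22 \cdot 6\right)\right)\right) + \frac{1}{-57} = \left(-1338 + \left(1655 + \left(484 - 220 - 60 + 132\right)\right)\right) - \frac{1}{57} = \left(-1338 + \left(1655 + 336\right)\right) - \frac{1}{57} = \left(-1338 + 1991\right) - \frac{1}{57} = 653 - \frac{1}{57} = \frac{37220}{57}$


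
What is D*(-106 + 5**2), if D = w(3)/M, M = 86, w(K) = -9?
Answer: 729/86 ≈ 8.4767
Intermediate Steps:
D = -9/86 ≈ -0.10465
D*(-106 + 5**2) = -9*(-106 + 5**2)/86 = -9*(-106 + 25)/86 = -9/86*(-81) = 729/86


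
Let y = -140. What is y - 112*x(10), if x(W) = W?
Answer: -1260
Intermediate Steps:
y - 112*x(10) = -140 - 112*10 = -140 - 1120 = -1260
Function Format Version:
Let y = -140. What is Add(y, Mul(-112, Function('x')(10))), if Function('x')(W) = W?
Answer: -1260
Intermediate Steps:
Add(y, Mul(-112, Function('x')(10))) = Add(-140, Mul(-112, 10)) = Add(-140, -1120) = -1260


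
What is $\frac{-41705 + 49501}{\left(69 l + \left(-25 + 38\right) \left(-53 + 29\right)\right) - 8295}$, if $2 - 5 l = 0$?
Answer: $- \frac{38980}{42897} \approx -0.90869$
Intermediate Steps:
$l = \frac{2}{5}$ ($l = \frac{2}{5} - 0 = \frac{2}{5} + 0 = \frac{2}{5} \approx 0.4$)
$\frac{-41705 + 49501}{\left(69 l + \left(-25 + 38\right) \left(-53 + 29\right)\right) - 8295} = \frac{-41705 + 49501}{\left(69 \cdot \frac{2}{5} + \left(-25 + 38\right) \left(-53 + 29\right)\right) - 8295} = \frac{7796}{\left(\frac{138}{5} + 13 \left(-24\right)\right) - 8295} = \frac{7796}{\left(\frac{138}{5} - 312\right) - 8295} = \frac{7796}{- \frac{1422}{5} - 8295} = \frac{7796}{- \frac{42897}{5}} = 7796 \left(- \frac{5}{42897}\right) = - \frac{38980}{42897}$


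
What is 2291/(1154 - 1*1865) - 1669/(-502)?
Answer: 463/4518 ≈ 0.10248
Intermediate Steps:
2291/(1154 - 1*1865) - 1669/(-502) = 2291/(1154 - 1865) - 1669*(-1/502) = 2291/(-711) + 1669/502 = 2291*(-1/711) + 1669/502 = -29/9 + 1669/502 = 463/4518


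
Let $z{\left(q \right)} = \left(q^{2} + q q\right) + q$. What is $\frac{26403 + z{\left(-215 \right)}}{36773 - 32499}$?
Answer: $\frac{59319}{2137} \approx 27.758$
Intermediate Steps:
$z{\left(q \right)} = q + 2 q^{2}$ ($z{\left(q \right)} = \left(q^{2} + q^{2}\right) + q = 2 q^{2} + q = q + 2 q^{2}$)
$\frac{26403 + z{\left(-215 \right)}}{36773 - 32499} = \frac{26403 - 215 \left(1 + 2 \left(-215\right)\right)}{36773 - 32499} = \frac{26403 - 215 \left(1 - 430\right)}{4274} = \left(26403 - -92235\right) \frac{1}{4274} = \left(26403 + 92235\right) \frac{1}{4274} = 118638 \cdot \frac{1}{4274} = \frac{59319}{2137}$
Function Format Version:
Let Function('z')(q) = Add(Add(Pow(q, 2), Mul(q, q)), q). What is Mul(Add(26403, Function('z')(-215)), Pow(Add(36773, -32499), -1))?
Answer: Rational(59319, 2137) ≈ 27.758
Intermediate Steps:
Function('z')(q) = Add(q, Mul(2, Pow(q, 2))) (Function('z')(q) = Add(Add(Pow(q, 2), Pow(q, 2)), q) = Add(Mul(2, Pow(q, 2)), q) = Add(q, Mul(2, Pow(q, 2))))
Mul(Add(26403, Function('z')(-215)), Pow(Add(36773, -32499), -1)) = Mul(Add(26403, Mul(-215, Add(1, Mul(2, -215)))), Pow(Add(36773, -32499), -1)) = Mul(Add(26403, Mul(-215, Add(1, -430))), Pow(4274, -1)) = Mul(Add(26403, Mul(-215, -429)), Rational(1, 4274)) = Mul(Add(26403, 92235), Rational(1, 4274)) = Mul(118638, Rational(1, 4274)) = Rational(59319, 2137)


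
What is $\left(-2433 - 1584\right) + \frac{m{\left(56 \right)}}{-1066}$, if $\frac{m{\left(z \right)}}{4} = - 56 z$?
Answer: $- \frac{2134789}{533} \approx -4005.2$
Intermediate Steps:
$m{\left(z \right)} = - 224 z$ ($m{\left(z \right)} = 4 \left(- 56 z\right) = - 224 z$)
$\left(-2433 - 1584\right) + \frac{m{\left(56 \right)}}{-1066} = \left(-2433 - 1584\right) + \frac{\left(-224\right) 56}{-1066} = -4017 - - \frac{6272}{533} = -4017 + \frac{6272}{533} = - \frac{2134789}{533}$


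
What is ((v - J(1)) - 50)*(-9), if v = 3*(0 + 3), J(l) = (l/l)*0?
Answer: 369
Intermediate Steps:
J(l) = 0 (J(l) = 1*0 = 0)
v = 9 (v = 3*3 = 9)
((v - J(1)) - 50)*(-9) = ((9 - 1*0) - 50)*(-9) = ((9 + 0) - 50)*(-9) = (9 - 50)*(-9) = -41*(-9) = 369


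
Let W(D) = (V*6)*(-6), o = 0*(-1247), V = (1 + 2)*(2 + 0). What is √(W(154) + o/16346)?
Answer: 6*I*√6 ≈ 14.697*I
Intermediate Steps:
V = 6 (V = 3*2 = 6)
o = 0
W(D) = -216 (W(D) = (6*6)*(-6) = 36*(-6) = -216)
√(W(154) + o/16346) = √(-216 + 0/16346) = √(-216 + 0*(1/16346)) = √(-216 + 0) = √(-216) = 6*I*√6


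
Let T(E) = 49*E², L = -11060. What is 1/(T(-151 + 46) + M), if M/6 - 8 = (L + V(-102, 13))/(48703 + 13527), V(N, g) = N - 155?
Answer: 31115/16810560444 ≈ 1.8509e-6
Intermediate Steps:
V(N, g) = -155 + N
M = 1459569/31115 (M = 48 + 6*((-11060 + (-155 - 102))/(48703 + 13527)) = 48 + 6*((-11060 - 257)/62230) = 48 + 6*(-11317*1/62230) = 48 + 6*(-11317/62230) = 48 - 33951/31115 = 1459569/31115 ≈ 46.909)
1/(T(-151 + 46) + M) = 1/(49*(-151 + 46)² + 1459569/31115) = 1/(49*(-105)² + 1459569/31115) = 1/(49*11025 + 1459569/31115) = 1/(540225 + 1459569/31115) = 1/(16810560444/31115) = 31115/16810560444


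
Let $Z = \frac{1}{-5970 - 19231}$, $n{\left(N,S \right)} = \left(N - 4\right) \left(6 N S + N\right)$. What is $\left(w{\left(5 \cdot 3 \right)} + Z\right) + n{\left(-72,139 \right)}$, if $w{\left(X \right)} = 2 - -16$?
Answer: $\frac{115146846737}{25201} \approx 4.5691 \cdot 10^{6}$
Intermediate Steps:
$n{\left(N,S \right)} = \left(-4 + N\right) \left(N + 6 N S\right)$ ($n{\left(N,S \right)} = \left(-4 + N\right) \left(6 N S + N\right) = \left(-4 + N\right) \left(N + 6 N S\right)$)
$w{\left(X \right)} = 18$ ($w{\left(X \right)} = 2 + 16 = 18$)
$Z = - \frac{1}{25201}$ ($Z = \frac{1}{-25201} = - \frac{1}{25201} \approx -3.9681 \cdot 10^{-5}$)
$\left(w{\left(5 \cdot 3 \right)} + Z\right) + n{\left(-72,139 \right)} = \left(18 - \frac{1}{25201}\right) - 72 \left(-4 - 72 - 3336 + 6 \left(-72\right) 139\right) = \frac{453617}{25201} - 72 \left(-4 - 72 - 3336 - 60048\right) = \frac{453617}{25201} - -4569120 = \frac{453617}{25201} + 4569120 = \frac{115146846737}{25201}$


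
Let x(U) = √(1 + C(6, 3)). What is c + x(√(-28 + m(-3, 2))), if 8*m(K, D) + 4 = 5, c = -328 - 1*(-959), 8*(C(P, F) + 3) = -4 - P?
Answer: 631 + I*√13/2 ≈ 631.0 + 1.8028*I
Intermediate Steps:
C(P, F) = -7/2 - P/8 (C(P, F) = -3 + (-4 - P)/8 = -3 + (-½ - P/8) = -7/2 - P/8)
c = 631 (c = -328 + 959 = 631)
m(K, D) = ⅛ (m(K, D) = -½ + (⅛)*5 = -½ + 5/8 = ⅛)
x(U) = I*√13/2 (x(U) = √(1 + (-7/2 - ⅛*6)) = √(1 + (-7/2 - ¾)) = √(1 - 17/4) = √(-13/4) = I*√13/2)
c + x(√(-28 + m(-3, 2))) = 631 + I*√13/2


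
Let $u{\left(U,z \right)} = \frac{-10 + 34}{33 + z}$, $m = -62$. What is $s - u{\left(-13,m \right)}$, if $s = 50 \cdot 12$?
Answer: $\frac{17424}{29} \approx 600.83$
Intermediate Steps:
$u{\left(U,z \right)} = \frac{24}{33 + z}$
$s = 600$
$s - u{\left(-13,m \right)} = 600 - \frac{24}{33 - 62} = 600 - \frac{24}{-29} = 600 - 24 \left(- \frac{1}{29}\right) = 600 - - \frac{24}{29} = 600 + \frac{24}{29} = \frac{17424}{29}$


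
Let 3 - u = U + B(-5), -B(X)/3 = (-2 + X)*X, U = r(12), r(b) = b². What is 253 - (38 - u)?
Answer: 179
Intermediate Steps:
U = 144 (U = 12² = 144)
B(X) = -3*X*(-2 + X) (B(X) = -3*(-2 + X)*X = -3*X*(-2 + X))
u = -36 (u = 3 - (144 + 3*(-5)*(2 - 1*(-5))) = 3 - (144 + 3*(-5)*(2 + 5)) = 3 - (144 + 3*(-5)*7) = 3 - (144 - 105) = 3 - 1*39 = 3 - 39 = -36)
253 - (38 - u) = 253 - (38 - 1*(-36)) = 253 - (38 + 36) = 253 - 1*74 = 253 - 74 = 179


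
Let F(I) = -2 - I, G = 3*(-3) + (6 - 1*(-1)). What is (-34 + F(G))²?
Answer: 1156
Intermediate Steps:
G = -2 (G = -9 + (6 + 1) = -9 + 7 = -2)
(-34 + F(G))² = (-34 + (-2 - 1*(-2)))² = (-34 + (-2 + 2))² = (-34 + 0)² = (-34)² = 1156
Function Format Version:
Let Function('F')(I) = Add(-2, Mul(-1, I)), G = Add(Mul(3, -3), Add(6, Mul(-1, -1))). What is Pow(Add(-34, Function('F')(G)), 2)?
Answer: 1156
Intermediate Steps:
G = -2 (G = Add(-9, Add(6, 1)) = Add(-9, 7) = -2)
Pow(Add(-34, Function('F')(G)), 2) = Pow(Add(-34, Add(-2, Mul(-1, -2))), 2) = Pow(Add(-34, Add(-2, 2)), 2) = Pow(Add(-34, 0), 2) = Pow(-34, 2) = 1156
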